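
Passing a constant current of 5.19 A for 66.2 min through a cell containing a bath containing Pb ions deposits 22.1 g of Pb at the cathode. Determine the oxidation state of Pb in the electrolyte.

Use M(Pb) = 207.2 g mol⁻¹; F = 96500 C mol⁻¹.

+2

Q = I·t = 5.190 A × 3972.0 s = 20610 C, so n(e⁻) = 20610/96500 = 0.2136 mol.
n(Pb) deposited = 22.1 / 207.2 = 0.1067 mol.
Electrons per atom = n(e⁻)/n(Pb) = 0.2136 / 0.1067 = 2.00 ≈ 2, so the ion is Pb²⁺.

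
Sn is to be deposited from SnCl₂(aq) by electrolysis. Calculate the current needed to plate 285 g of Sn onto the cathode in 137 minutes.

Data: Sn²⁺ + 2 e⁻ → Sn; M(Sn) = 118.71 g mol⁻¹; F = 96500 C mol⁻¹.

56.4 A

n(Sn) = 285 / 118.71 = 2.401 mol.
n(e⁻) = 2 × 2.401 = 4.802 mol.
Q = n(e⁻)·F = 4.802 × 96500 = 463400 C.
I = Q/t = 463400 / 8220.0 s = 56.4 A.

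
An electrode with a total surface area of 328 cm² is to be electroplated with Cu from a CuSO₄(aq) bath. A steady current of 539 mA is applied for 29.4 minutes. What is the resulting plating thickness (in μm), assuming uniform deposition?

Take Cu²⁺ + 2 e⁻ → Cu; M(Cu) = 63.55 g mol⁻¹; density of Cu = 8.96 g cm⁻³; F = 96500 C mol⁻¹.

Q = I·t = 0.5390 × 1764.0 = 950.8 C; n(e⁻) = 0.009853 mol.
n(Cu) = n(e⁻)/2 = 0.004926 mol, so m = 0.004926 × 63.55 = 0.3131 g.
Volume = m/ρ = 0.3131 / 8.96 = 0.03494 cm³.
Thickness = V/A = 0.03494 / 328 = 1.07 × 10⁻⁴ cm = 1.07 μm.

1.07 μm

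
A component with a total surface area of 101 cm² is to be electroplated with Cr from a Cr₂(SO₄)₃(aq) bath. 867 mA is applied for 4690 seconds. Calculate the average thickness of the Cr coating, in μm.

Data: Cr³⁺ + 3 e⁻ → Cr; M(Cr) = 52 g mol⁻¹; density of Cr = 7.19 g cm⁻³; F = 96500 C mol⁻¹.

10.1 μm

Q = I·t = 0.8670 × 4690.0 = 4066 C; n(e⁻) = 0.04214 mol.
n(Cr) = n(e⁻)/3 = 0.01405 mol, so m = 0.01405 × 52 = 0.7304 g.
Volume = m/ρ = 0.7304 / 7.19 = 0.1016 cm³.
Thickness = V/A = 0.1016 / 101 = 0.00101 cm = 10.1 μm.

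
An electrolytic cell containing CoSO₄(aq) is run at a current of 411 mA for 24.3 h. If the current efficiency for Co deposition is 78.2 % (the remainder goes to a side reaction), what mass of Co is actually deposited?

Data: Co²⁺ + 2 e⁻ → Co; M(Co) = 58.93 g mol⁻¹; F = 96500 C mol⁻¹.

8.58 g

Q = I·t = 0.4110 × 87480 = 35950 C.
n(e⁻) = 35950/96500 = 0.3726 mol; theoretically n(Co) = 0.3726/2 = 0.1863 mol, m_theo = 10.98 g.
At 78.2 % efficiency, m_actual = 0.782 × 10.98 = 8.58 g.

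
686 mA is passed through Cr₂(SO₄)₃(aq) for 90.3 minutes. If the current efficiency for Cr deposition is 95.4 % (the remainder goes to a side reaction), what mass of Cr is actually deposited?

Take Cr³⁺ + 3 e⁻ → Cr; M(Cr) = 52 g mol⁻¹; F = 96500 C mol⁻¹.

0.637 g

Q = I·t = 0.6860 × 5418.0 = 3717 C.
n(e⁻) = 3717/96500 = 0.03852 mol; theoretically n(Cr) = 0.03852/3 = 0.01284 mol, m_theo = 0.6676 g.
At 95.4 % efficiency, m_actual = 0.954 × 0.6676 = 0.637 g.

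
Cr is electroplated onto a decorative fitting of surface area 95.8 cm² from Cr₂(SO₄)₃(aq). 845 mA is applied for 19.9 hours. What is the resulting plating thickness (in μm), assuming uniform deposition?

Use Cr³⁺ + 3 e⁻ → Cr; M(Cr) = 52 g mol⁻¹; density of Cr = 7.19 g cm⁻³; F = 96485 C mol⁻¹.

158 μm

Q = I·t = 0.8450 × 71640 = 60540 C; n(e⁻) = 0.6274 mol.
n(Cr) = n(e⁻)/3 = 0.2091 mol, so m = 0.2091 × 52 = 10.88 g.
Volume = m/ρ = 10.88 / 7.19 = 1.513 cm³.
Thickness = V/A = 1.513 / 95.8 = 0.0158 cm = 158 μm.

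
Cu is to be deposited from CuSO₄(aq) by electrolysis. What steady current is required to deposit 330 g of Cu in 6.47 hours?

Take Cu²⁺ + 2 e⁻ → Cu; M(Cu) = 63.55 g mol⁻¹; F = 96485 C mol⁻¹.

n(Cu) = 330 / 63.55 = 5.193 mol.
n(e⁻) = 2 × 5.193 = 10.39 mol.
Q = n(e⁻)·F = 10.39 × 96485 = 1002000 C.
I = Q/t = 1002000 / 23292 s = 43.0 A.

43.0 A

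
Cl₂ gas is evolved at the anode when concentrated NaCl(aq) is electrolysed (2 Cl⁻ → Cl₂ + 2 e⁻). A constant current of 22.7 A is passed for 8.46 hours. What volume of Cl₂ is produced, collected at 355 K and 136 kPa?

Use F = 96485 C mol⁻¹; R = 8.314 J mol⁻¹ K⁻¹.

77.8 L

Q = I·t = 22.70 A × 30456 s = 691400 C.
n(e⁻) = Q/F = 691400 / 96485 = 7.165 mol.
2 electrons are transferred per Cl₂ molecule, so n(Cl₂) = 7.165 / 2 = 3.583 mol.
V = nRT/P = (3.583 × 8.314 × 355) / (136 × 10³ Pa) = 0.0778 m³ = 77.8 L.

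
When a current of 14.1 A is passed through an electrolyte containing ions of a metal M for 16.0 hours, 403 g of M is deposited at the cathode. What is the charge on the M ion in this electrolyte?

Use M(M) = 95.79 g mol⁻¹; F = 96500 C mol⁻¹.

+2

Q = I·t = 14.10 A × 57600 s = 812200 C, so n(e⁻) = 812200/96500 = 8.416 mol.
n(M) deposited = 403 / 95.79 = 4.207 mol.
Electrons per atom = n(e⁻)/n(M) = 8.416 / 4.207 = 2.00 ≈ 2, so the ion is M²⁺.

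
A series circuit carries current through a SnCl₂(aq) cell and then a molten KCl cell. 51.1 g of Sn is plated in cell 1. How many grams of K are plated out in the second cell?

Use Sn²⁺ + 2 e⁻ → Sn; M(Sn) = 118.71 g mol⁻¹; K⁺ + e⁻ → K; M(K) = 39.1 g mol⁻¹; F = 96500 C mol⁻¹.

n(Sn) = 51.1 / 118.71 = 0.4305 mol.
Since Sn²⁺ + 2 e⁻ → Sn, n(e⁻) passed = 2 × 0.4305 = 0.8609 mol.
Cells in series carry the same charge, so the same 0.8609 mol of electrons passes through cell 2.
K⁺ + e⁻ → K, so n(K) = 0.8609 / 1 = 0.8609 mol.
m(K) = 0.8609 × 39.1 = 33.7 g.

33.7 g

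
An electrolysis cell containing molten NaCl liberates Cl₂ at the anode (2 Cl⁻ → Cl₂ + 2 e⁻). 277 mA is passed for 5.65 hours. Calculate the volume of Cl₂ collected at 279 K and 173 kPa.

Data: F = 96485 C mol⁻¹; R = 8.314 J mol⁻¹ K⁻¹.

Q = I·t = 0.2770 A × 20340 s = 5634 C.
n(e⁻) = Q/F = 5634 / 96485 = 0.05839 mol.
2 electrons are transferred per Cl₂ molecule, so n(Cl₂) = 0.05839 / 2 = 0.02920 mol.
V = nRT/P = (0.02920 × 8.314 × 279) / (173 × 10³ Pa) = 3.91 × 10⁻⁴ m³ = 0.391 L.

0.391 L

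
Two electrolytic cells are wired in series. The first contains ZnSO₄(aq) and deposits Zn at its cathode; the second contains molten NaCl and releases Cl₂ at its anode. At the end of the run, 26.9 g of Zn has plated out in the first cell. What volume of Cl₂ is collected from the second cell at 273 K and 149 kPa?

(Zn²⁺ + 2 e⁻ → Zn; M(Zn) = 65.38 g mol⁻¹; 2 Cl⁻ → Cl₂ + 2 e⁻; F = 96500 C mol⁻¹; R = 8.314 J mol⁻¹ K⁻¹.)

6.27 L

n(Zn) = 26.9 / 65.38 = 0.4114 mol, so n(e⁻) = 2 × 0.4114 = 0.8229 mol.
The cells are in series, so the same 0.8229 mol of electrons passes through the second cell.
2 Cl⁻ → Cl₂ + 2 e⁻ — 2 mol e⁻ per mol Cl₂, so n(Cl₂) = 0.8229/2 = 0.4114 mol.
V = nRT/P = (0.4114 × 8.314 × 273) / (149 × 10³) = 0.00627 m³ = 6.27 L.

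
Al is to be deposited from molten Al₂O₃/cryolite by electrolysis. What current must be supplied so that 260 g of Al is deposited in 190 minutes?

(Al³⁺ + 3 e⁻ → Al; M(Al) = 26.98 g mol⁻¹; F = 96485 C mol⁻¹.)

n(Al) = 260 / 26.98 = 9.637 mol.
n(e⁻) = 3 × 9.637 = 28.91 mol.
Q = n(e⁻)·F = 28.91 × 96485 = 2789000 C.
I = Q/t = 2789000 / 11400 s = 245 A.

245 A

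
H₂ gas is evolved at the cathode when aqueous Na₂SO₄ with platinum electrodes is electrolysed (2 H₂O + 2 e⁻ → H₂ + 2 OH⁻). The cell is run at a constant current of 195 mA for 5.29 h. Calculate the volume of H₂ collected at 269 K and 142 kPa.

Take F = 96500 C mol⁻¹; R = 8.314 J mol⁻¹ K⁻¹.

0.303 L

Q = I·t = 0.1950 A × 19044 s = 3714 C.
n(e⁻) = Q/F = 3714 / 96500 = 0.03848 mol.
2 electrons are transferred per H₂ molecule, so n(H₂) = 0.03848 / 2 = 0.01924 mol.
V = nRT/P = (0.01924 × 8.314 × 269) / (142 × 10³ Pa) = 3.03 × 10⁻⁴ m³ = 0.303 L.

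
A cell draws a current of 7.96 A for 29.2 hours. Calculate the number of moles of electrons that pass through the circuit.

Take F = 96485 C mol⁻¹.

8.67 mol

Q = I·t = 7.960 A × 105120 s = 836800 C.
n(e⁻) = Q/F = 836800 / 96485 = 8.67 mol.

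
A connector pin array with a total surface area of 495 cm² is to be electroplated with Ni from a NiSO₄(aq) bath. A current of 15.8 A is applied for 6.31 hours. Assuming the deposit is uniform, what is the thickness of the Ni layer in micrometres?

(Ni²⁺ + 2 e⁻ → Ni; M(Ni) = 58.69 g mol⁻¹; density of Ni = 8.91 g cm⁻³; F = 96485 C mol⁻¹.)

248 μm

Q = I·t = 15.80 × 22716 = 358900 C; n(e⁻) = 3.720 mol.
n(Ni) = n(e⁻)/2 = 1.860 mol, so m = 1.860 × 58.69 = 109.2 g.
Volume = m/ρ = 109.2 / 8.91 = 12.25 cm³.
Thickness = V/A = 12.25 / 495 = 0.0248 cm = 248 μm.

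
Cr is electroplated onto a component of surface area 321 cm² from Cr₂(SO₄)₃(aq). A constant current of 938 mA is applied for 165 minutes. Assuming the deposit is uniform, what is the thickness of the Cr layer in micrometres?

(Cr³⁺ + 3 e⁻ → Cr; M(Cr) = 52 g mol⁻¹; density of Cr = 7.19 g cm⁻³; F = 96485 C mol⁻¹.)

Q = I·t = 0.9380 × 9900.0 = 9286 C; n(e⁻) = 0.09625 mol.
n(Cr) = n(e⁻)/3 = 0.03208 mol, so m = 0.03208 × 52 = 1.668 g.
Volume = m/ρ = 1.668 / 7.19 = 0.2320 cm³.
Thickness = V/A = 0.2320 / 321 = 7.23 × 10⁻⁴ cm = 7.23 μm.

7.23 μm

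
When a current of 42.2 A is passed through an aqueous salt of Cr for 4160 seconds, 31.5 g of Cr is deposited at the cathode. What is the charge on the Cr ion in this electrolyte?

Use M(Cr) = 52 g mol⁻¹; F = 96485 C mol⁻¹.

Q = I·t = 42.20 A × 4160.0 s = 175600 C, so n(e⁻) = 175600/96485 = 1.819 mol.
n(Cr) deposited = 31.5 / 52 = 0.6058 mol.
Electrons per atom = n(e⁻)/n(Cr) = 1.819 / 0.6058 = 3.00 ≈ 3, so the ion is Cr³⁺.

+3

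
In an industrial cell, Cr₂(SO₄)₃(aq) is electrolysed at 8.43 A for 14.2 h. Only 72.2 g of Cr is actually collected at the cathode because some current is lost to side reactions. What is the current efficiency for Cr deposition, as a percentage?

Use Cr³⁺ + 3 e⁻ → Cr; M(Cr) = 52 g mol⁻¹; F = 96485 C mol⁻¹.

93.3 %

Q = I·t = 8.430 × 51120 = 430900 C; n(e⁻) = 430900/96485 = 4.466 mol.
Theoretical n(Cr) = n(e⁻)/3 = 1.489 mol, i.e. m_theo = 1.489 × 52 = 77.42 g.
Efficiency = m_actual / m_theo = 72.2 / 77.42 = 93.3 %.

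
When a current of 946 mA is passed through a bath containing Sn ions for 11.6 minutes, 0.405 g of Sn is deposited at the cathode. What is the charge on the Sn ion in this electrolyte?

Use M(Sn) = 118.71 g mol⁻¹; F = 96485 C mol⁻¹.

Q = I·t = 0.9460 A × 696.00 s = 658.4 C, so n(e⁻) = 658.4/96485 = 0.006824 mol.
n(Sn) deposited = 0.405 / 118.71 = 0.003412 mol.
Electrons per atom = n(e⁻)/n(Sn) = 0.006824 / 0.003412 = 2.00 ≈ 2, so the ion is Sn²⁺.

+2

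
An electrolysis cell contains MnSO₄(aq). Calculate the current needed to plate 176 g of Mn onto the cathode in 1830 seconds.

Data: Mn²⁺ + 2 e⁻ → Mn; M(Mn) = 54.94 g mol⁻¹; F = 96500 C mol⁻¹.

n(Mn) = 176 / 54.94 = 3.203 mol.
n(e⁻) = 2 × 3.203 = 6.407 mol.
Q = n(e⁻)·F = 6.407 × 96500 = 618300 C.
I = Q/t = 618300 / 1830.0 s = 338 A.

338 A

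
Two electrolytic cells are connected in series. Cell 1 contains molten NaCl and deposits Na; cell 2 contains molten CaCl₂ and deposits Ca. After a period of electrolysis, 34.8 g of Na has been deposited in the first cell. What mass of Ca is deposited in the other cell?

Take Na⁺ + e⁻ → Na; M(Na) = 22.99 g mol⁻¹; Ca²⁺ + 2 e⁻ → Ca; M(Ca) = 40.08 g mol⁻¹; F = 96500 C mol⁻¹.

n(Na) = 34.8 / 22.99 = 1.514 mol.
Since Na⁺ + e⁻ → Na, n(e⁻) passed = 1 × 1.514 = 1.514 mol.
Cells in series carry the same charge, so the same 1.514 mol of electrons passes through cell 2.
Ca²⁺ + 2 e⁻ → Ca, so n(Ca) = 1.514 / 2 = 0.7569 mol.
m(Ca) = 0.7569 × 40.08 = 30.3 g.

30.3 g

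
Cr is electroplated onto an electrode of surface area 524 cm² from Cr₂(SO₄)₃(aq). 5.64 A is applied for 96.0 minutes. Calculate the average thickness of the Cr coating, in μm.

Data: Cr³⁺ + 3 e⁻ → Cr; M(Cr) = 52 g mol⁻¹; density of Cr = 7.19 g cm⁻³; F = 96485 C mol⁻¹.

15.5 μm

Q = I·t = 5.640 × 5760.0 = 32490 C; n(e⁻) = 0.3367 mol.
n(Cr) = n(e⁻)/3 = 0.1122 mol, so m = 0.1122 × 52 = 5.836 g.
Volume = m/ρ = 5.836 / 7.19 = 0.8117 cm³.
Thickness = V/A = 0.8117 / 524 = 0.00155 cm = 15.5 μm.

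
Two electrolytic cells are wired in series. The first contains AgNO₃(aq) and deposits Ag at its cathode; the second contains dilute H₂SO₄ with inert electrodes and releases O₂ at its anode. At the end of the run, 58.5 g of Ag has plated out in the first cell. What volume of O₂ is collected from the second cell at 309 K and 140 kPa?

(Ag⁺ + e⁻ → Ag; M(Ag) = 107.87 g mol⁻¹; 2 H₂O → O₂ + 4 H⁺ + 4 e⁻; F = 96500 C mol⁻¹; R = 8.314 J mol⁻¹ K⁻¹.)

n(Ag) = 58.5 / 107.87 = 0.5423 mol, so n(e⁻) = 1 × 0.5423 = 0.5423 mol.
The cells are in series, so the same 0.5423 mol of electrons passes through the second cell.
2 H₂O → O₂ + 4 H⁺ + 4 e⁻ — 4 mol e⁻ per mol O₂, so n(O₂) = 0.5423/4 = 0.1356 mol.
V = nRT/P = (0.1356 × 8.314 × 309) / (140 × 10³) = 0.00249 m³ = 2.49 L.

2.49 L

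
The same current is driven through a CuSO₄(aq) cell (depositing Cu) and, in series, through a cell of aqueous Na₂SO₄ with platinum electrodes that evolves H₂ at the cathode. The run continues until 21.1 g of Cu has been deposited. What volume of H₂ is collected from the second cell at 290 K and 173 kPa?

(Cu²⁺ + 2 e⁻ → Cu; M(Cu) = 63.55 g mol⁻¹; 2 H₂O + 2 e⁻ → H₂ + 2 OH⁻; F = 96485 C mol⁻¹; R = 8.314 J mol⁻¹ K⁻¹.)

n(Cu) = 21.1 / 63.55 = 0.3320 mol, so n(e⁻) = 2 × 0.3320 = 0.6640 mol.
The cells are in series, so the same 0.6640 mol of electrons passes through the second cell.
2 H₂O + 2 e⁻ → H₂ + 2 OH⁻ — 2 mol e⁻ per mol H₂, so n(H₂) = 0.6640/2 = 0.3320 mol.
V = nRT/P = (0.3320 × 8.314 × 290) / (173 × 10³) = 0.00463 m³ = 4.63 L.

4.63 L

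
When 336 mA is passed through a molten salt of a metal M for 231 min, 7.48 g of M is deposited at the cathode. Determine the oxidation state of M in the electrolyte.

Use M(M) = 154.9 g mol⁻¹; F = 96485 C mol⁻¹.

Q = I·t = 0.3360 A × 13860 s = 4657 C, so n(e⁻) = 4657/96485 = 0.04827 mol.
n(M) deposited = 7.48 / 154.9 = 0.04829 mol.
Electrons per atom = n(e⁻)/n(M) = 0.04827 / 0.04829 = 1.00 ≈ 1, so the ion is M⁺.

+1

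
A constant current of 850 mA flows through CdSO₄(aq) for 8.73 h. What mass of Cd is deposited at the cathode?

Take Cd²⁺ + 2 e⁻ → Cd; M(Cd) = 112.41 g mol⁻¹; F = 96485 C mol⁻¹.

Q = I·t = 0.8500 A × 31428 s = 26710 C.
n(e⁻) = Q/F = 26710 / 96485 = 0.2769 mol.
Cd²⁺ + 2 e⁻ → Cd, so n(Cd) = n(e⁻)/2 = 0.1384 mol.
m = n·M = 0.1384 × 112.41 = 15.6 g.

15.6 g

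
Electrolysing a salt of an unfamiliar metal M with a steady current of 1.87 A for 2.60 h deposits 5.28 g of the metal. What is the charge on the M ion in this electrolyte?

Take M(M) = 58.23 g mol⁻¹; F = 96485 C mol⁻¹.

+2

Q = I·t = 1.870 A × 9360.0 s = 17500 C, so n(e⁻) = 17500/96485 = 0.1814 mol.
n(M) deposited = 5.28 / 58.23 = 0.09067 mol.
Electrons per atom = n(e⁻)/n(M) = 0.1814 / 0.09067 = 2.00 ≈ 2, so the ion is M²⁺.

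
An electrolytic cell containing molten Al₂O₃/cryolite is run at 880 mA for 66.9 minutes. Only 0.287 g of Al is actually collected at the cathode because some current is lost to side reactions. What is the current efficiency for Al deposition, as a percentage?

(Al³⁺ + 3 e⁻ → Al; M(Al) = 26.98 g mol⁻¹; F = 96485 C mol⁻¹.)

Q = I·t = 0.8800 × 4014.0 = 3532 C; n(e⁻) = 3532/96485 = 0.03661 mol.
Theoretical n(Al) = n(e⁻)/3 = 0.01220 mol, i.e. m_theo = 0.01220 × 26.98 = 0.3292 g.
Efficiency = m_actual / m_theo = 0.287 / 0.3292 = 87.2 %.

87.2 %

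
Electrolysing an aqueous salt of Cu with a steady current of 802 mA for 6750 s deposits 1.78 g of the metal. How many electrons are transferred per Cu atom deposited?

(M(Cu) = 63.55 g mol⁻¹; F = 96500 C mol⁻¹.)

Q = I·t = 0.8020 A × 6750.0 s = 5414 C, so n(e⁻) = 5414/96500 = 0.05610 mol.
n(Cu) deposited = 1.78 / 63.55 = 0.02801 mol.
Electrons per atom = n(e⁻)/n(Cu) = 0.05610 / 0.02801 = 2.00 ≈ 2, so the ion is Cu²⁺.

2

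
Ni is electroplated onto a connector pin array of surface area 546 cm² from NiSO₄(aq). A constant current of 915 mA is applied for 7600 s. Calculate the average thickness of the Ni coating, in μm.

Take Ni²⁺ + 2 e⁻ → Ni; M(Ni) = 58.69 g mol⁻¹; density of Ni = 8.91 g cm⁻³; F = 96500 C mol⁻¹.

Q = I·t = 0.9150 × 7600.0 = 6954 C; n(e⁻) = 0.07206 mol.
n(Ni) = n(e⁻)/2 = 0.03603 mol, so m = 0.03603 × 58.69 = 2.115 g.
Volume = m/ρ = 2.115 / 8.91 = 0.2373 cm³.
Thickness = V/A = 0.2373 / 546 = 4.35 × 10⁻⁴ cm = 4.35 μm.

4.35 μm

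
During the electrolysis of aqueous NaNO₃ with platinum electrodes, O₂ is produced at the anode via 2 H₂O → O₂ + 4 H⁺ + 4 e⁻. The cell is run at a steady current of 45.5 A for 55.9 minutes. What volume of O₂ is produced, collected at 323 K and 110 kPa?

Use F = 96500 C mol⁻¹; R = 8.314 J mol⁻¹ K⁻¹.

9.65 L

Q = I·t = 45.50 A × 3354.0 s = 152600 C.
n(e⁻) = Q/F = 152600 / 96500 = 1.581 mol.
4 electrons are transferred per O₂ molecule, so n(O₂) = 1.581 / 4 = 0.3954 mol.
V = nRT/P = (0.3954 × 8.314 × 323) / (110 × 10³ Pa) = 0.00965 m³ = 9.65 L.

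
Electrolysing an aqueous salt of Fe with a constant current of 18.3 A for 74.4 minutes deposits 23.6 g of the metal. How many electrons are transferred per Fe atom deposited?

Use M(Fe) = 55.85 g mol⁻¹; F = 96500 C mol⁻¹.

2

Q = I·t = 18.30 A × 4464.0 s = 81690 C, so n(e⁻) = 81690/96500 = 0.8465 mol.
n(Fe) deposited = 23.6 / 55.85 = 0.4226 mol.
Electrons per atom = n(e⁻)/n(Fe) = 0.8465 / 0.4226 = 2.00 ≈ 2, so the ion is Fe²⁺.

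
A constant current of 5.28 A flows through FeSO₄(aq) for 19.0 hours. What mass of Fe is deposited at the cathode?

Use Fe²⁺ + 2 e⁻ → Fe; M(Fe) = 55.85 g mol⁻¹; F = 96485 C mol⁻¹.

Q = I·t = 5.280 A × 68400 s = 361200 C.
n(e⁻) = Q/F = 361200 / 96485 = 3.743 mol.
Fe²⁺ + 2 e⁻ → Fe, so n(Fe) = n(e⁻)/2 = 1.872 mol.
m = n·M = 1.872 × 55.85 = 105 g.

105 g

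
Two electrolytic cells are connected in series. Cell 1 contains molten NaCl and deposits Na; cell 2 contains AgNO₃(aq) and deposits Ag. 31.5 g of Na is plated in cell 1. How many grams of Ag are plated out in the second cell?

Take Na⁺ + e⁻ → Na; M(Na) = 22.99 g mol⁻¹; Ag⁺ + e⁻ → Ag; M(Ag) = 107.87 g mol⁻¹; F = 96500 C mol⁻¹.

n(Na) = 31.5 / 22.99 = 1.370 mol.
Since Na⁺ + e⁻ → Na, n(e⁻) passed = 1 × 1.370 = 1.370 mol.
Cells in series carry the same charge, so the same 1.370 mol of electrons passes through cell 2.
Ag⁺ + e⁻ → Ag, so n(Ag) = 1.370 / 1 = 1.370 mol.
m(Ag) = 1.370 × 107.87 = 148 g.

148 g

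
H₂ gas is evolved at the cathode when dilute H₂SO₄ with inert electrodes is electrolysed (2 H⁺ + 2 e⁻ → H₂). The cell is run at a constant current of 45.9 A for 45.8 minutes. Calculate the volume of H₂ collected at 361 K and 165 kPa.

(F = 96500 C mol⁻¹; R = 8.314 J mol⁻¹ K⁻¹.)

Q = I·t = 45.90 A × 2748.0 s = 126100 C.
n(e⁻) = Q/F = 126100 / 96500 = 1.307 mol.
2 electrons are transferred per H₂ molecule, so n(H₂) = 1.307 / 2 = 0.6535 mol.
V = nRT/P = (0.6535 × 8.314 × 361) / (165 × 10³ Pa) = 0.0119 m³ = 11.9 L.

11.9 L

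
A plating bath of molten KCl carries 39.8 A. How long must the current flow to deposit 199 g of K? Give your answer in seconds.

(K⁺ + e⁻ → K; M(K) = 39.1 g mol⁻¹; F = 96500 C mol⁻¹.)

12300 s

n(K) = m/M = 199 / 39.1 = 5.090 mol.
Each K atom requires 1 electron, so n(e⁻) = 1 × 5.090 = 5.090 mol.
Q = n(e⁻)·F = 5.090 × 96500 = 491100 C.
t = Q/I = 491100 / 39.80 A = 12340 s.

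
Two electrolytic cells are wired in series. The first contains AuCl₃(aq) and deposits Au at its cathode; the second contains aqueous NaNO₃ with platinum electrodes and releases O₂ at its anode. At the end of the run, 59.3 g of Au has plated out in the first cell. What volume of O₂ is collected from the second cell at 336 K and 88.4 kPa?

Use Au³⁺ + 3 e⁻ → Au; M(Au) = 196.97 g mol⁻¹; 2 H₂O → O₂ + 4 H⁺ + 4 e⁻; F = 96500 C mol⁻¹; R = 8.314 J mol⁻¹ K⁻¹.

7.14 L

n(Au) = 59.3 / 196.97 = 0.3011 mol, so n(e⁻) = 3 × 0.3011 = 0.9032 mol.
The cells are in series, so the same 0.9032 mol of electrons passes through the second cell.
2 H₂O → O₂ + 4 H⁺ + 4 e⁻ — 4 mol e⁻ per mol O₂, so n(O₂) = 0.9032/4 = 0.2258 mol.
V = nRT/P = (0.2258 × 8.314 × 336) / (88.4 × 10³) = 0.00714 m³ = 7.14 L.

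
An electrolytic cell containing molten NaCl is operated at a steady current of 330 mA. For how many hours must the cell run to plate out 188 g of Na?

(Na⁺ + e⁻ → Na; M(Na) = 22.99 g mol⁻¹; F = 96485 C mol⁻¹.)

n(Na) = m/M = 188 / 22.99 = 8.177 mol.
Each Na atom requires 1 electron, so n(e⁻) = 1 × 8.177 = 8.177 mol.
Q = n(e⁻)·F = 8.177 × 96485 = 789000 C.
t = Q/I = 789000 / 0.3300 A = 2391000 s = 664 h.

664 h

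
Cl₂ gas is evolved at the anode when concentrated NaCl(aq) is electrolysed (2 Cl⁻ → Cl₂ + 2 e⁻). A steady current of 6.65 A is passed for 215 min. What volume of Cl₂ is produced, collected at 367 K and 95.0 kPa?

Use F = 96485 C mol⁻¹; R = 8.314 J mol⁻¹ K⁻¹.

14.3 L

Q = I·t = 6.650 A × 12900 s = 85780 C.
n(e⁻) = Q/F = 85780 / 96485 = 0.8891 mol.
2 electrons are transferred per Cl₂ molecule, so n(Cl₂) = 0.8891 / 2 = 0.4446 mol.
V = nRT/P = (0.4446 × 8.314 × 367) / (95.0 × 10³ Pa) = 0.0143 m³ = 14.3 L.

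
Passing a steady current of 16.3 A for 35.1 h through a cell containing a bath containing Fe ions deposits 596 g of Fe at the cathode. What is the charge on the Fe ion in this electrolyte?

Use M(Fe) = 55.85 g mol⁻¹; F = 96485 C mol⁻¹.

Q = I·t = 16.30 A × 126360 s = 2060000 C, so n(e⁻) = 2060000/96485 = 21.35 mol.
n(Fe) deposited = 596 / 55.85 = 10.67 mol.
Electrons per atom = n(e⁻)/n(Fe) = 21.35 / 10.67 = 2.00 ≈ 2, so the ion is Fe²⁺.

+2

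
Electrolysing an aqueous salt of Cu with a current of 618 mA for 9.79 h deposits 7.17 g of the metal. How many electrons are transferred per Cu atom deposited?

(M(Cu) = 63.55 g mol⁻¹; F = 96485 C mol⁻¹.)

2

Q = I·t = 0.6180 A × 35244 s = 21780 C, so n(e⁻) = 21780/96485 = 0.2257 mol.
n(Cu) deposited = 7.17 / 63.55 = 0.1128 mol.
Electrons per atom = n(e⁻)/n(Cu) = 0.2257 / 0.1128 = 2.00 ≈ 2, so the ion is Cu²⁺.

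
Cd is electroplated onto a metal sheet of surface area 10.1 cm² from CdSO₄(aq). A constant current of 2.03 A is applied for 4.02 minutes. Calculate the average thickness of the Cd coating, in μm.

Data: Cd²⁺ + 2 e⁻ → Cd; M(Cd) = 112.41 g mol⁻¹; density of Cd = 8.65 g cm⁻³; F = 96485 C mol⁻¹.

32.6 μm

Q = I·t = 2.030 × 241.20 = 489.6 C; n(e⁻) = 0.005075 mol.
n(Cd) = n(e⁻)/2 = 0.002537 mol, so m = 0.002537 × 112.41 = 0.2852 g.
Volume = m/ρ = 0.2852 / 8.65 = 0.03297 cm³.
Thickness = V/A = 0.03297 / 10.1 = 0.00326 cm = 32.6 μm.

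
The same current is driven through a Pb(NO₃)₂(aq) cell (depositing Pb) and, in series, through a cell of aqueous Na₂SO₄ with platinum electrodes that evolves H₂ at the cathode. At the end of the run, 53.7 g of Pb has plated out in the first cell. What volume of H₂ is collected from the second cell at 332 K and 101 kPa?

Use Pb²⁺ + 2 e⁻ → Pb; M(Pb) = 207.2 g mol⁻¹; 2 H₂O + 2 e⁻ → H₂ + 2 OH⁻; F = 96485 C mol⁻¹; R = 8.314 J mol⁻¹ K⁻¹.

n(Pb) = 53.7 / 207.2 = 0.2592 mol, so n(e⁻) = 2 × 0.2592 = 0.5183 mol.
The cells are in series, so the same 0.5183 mol of electrons passes through the second cell.
2 H₂O + 2 e⁻ → H₂ + 2 OH⁻ — 2 mol e⁻ per mol H₂, so n(H₂) = 0.5183/2 = 0.2592 mol.
V = nRT/P = (0.2592 × 8.314 × 332) / (101 × 10³) = 0.00708 m³ = 7.08 L.

7.08 L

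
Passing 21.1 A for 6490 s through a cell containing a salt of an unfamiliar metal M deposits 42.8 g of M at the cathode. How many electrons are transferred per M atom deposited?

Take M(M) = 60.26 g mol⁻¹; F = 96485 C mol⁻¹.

Q = I·t = 21.10 A × 6490.0 s = 136900 C, so n(e⁻) = 136900/96485 = 1.419 mol.
n(M) deposited = 42.8 / 60.26 = 0.7103 mol.
Electrons per atom = n(e⁻)/n(M) = 1.419 / 0.7103 = 2.00 ≈ 2, so the ion is M²⁺.

2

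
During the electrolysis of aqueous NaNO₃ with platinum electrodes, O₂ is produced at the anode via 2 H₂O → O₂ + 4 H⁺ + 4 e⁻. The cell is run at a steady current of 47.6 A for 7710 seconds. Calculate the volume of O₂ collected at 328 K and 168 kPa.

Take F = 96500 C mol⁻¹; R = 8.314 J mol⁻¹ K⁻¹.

Q = I·t = 47.60 A × 7710.0 s = 367000 C.
n(e⁻) = Q/F = 367000 / 96500 = 3.803 mol.
4 electrons are transferred per O₂ molecule, so n(O₂) = 3.803 / 4 = 0.9508 mol.
V = nRT/P = (0.9508 × 8.314 × 328) / (168 × 10³ Pa) = 0.0154 m³ = 15.4 L.

15.4 L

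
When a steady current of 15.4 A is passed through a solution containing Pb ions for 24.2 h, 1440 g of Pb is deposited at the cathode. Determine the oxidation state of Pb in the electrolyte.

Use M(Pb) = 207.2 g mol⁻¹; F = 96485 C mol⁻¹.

+2

Q = I·t = 15.40 A × 87120 s = 1342000 C, so n(e⁻) = 1342000/96485 = 13.91 mol.
n(Pb) deposited = 1440 / 207.2 = 6.950 mol.
Electrons per atom = n(e⁻)/n(Pb) = 13.91 / 6.950 = 2.00 ≈ 2, so the ion is Pb²⁺.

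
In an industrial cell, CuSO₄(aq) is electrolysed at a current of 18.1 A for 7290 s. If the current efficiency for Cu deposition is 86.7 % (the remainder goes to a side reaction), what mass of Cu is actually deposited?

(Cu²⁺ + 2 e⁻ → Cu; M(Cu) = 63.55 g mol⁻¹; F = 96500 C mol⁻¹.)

37.7 g

Q = I·t = 18.10 × 7290.0 = 131900 C.
n(e⁻) = 131900/96500 = 1.367 mol; theoretically n(Cu) = 1.367/2 = 0.6837 mol, m_theo = 43.45 g.
At 86.7 % efficiency, m_actual = 0.867 × 43.45 = 37.7 g.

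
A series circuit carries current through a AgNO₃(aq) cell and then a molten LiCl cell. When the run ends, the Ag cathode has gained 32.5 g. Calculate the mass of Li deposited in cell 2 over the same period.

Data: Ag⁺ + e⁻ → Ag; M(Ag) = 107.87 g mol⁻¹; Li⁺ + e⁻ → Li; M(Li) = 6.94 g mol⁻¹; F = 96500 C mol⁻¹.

2.09 g

n(Ag) = 32.5 / 107.87 = 0.3013 mol.
Since Ag⁺ + e⁻ → Ag, n(e⁻) passed = 1 × 0.3013 = 0.3013 mol.
Cells in series carry the same charge, so the same 0.3013 mol of electrons passes through cell 2.
Li⁺ + e⁻ → Li, so n(Li) = 0.3013 / 1 = 0.3013 mol.
m(Li) = 0.3013 × 6.94 = 2.09 g.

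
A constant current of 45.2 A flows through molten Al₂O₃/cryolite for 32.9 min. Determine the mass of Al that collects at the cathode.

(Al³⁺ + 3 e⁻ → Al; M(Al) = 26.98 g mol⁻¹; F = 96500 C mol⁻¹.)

Q = I·t = 45.20 A × 1974.0 s = 89220 C.
n(e⁻) = Q/F = 89220 / 96500 = 0.9246 mol.
Al³⁺ + 3 e⁻ → Al, so n(Al) = n(e⁻)/3 = 0.3082 mol.
m = n·M = 0.3082 × 26.98 = 8.32 g.

8.32 g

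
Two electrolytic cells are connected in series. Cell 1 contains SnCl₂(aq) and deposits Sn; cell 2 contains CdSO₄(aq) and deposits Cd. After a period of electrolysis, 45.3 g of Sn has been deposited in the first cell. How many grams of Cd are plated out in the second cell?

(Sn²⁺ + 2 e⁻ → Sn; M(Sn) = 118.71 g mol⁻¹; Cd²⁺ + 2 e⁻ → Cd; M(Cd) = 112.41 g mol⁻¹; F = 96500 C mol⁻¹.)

n(Sn) = 45.3 / 118.71 = 0.3816 mol.
Since Sn²⁺ + 2 e⁻ → Sn, n(e⁻) passed = 2 × 0.3816 = 0.7632 mol.
Cells in series carry the same charge, so the same 0.7632 mol of electrons passes through cell 2.
Cd²⁺ + 2 e⁻ → Cd, so n(Cd) = 0.7632 / 2 = 0.3816 mol.
m(Cd) = 0.3816 × 112.41 = 42.9 g.

42.9 g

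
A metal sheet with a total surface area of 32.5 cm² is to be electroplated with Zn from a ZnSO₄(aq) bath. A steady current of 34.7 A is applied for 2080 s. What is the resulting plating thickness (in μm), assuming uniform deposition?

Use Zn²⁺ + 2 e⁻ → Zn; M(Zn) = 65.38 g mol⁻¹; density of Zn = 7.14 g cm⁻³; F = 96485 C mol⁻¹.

1050 μm

Q = I·t = 34.70 × 2080.0 = 72180 C; n(e⁻) = 0.7481 mol.
n(Zn) = n(e⁻)/2 = 0.3740 mol, so m = 0.3740 × 65.38 = 24.45 g.
Volume = m/ρ = 24.45 / 7.14 = 3.425 cm³.
Thickness = V/A = 3.425 / 32.5 = 0.105 cm = 1050 μm.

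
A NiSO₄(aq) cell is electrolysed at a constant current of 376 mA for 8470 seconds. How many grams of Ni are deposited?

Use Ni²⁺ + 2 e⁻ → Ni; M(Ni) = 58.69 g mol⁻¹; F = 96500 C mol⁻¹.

Q = I·t = 0.3760 A × 8470.0 s = 3185 C.
n(e⁻) = Q/F = 3185 / 96500 = 0.03300 mol.
Ni²⁺ + 2 e⁻ → Ni, so n(Ni) = n(e⁻)/2 = 0.01650 mol.
m = n·M = 0.01650 × 58.69 = 0.968 g.

0.968 g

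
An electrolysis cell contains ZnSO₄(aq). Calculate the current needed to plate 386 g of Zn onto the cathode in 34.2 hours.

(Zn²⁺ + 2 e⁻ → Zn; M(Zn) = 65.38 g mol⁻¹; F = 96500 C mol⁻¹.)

9.25 A

n(Zn) = 386 / 65.38 = 5.904 mol.
n(e⁻) = 2 × 5.904 = 11.81 mol.
Q = n(e⁻)·F = 11.81 × 96500 = 1139000 C.
I = Q/t = 1139000 / 123120 s = 9.25 A.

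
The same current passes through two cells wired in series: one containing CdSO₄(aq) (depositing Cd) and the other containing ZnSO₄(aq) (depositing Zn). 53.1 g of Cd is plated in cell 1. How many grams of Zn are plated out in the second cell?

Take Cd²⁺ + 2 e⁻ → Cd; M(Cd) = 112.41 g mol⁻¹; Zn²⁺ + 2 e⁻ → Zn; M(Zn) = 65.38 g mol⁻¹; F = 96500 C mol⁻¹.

30.9 g

n(Cd) = 53.1 / 112.41 = 0.4724 mol.
Since Cd²⁺ + 2 e⁻ → Cd, n(e⁻) passed = 2 × 0.4724 = 0.9448 mol.
Cells in series carry the same charge, so the same 0.9448 mol of electrons passes through cell 2.
Zn²⁺ + 2 e⁻ → Zn, so n(Zn) = 0.9448 / 2 = 0.4724 mol.
m(Zn) = 0.4724 × 65.38 = 30.9 g.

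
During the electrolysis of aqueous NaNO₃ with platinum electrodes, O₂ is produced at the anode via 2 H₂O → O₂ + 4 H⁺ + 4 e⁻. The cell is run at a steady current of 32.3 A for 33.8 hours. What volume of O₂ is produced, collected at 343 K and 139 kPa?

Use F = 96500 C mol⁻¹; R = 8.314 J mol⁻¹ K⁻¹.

Q = I·t = 32.30 A × 121680 s = 3930000 C.
n(e⁻) = Q/F = 3930000 / 96500 = 40.73 mol.
4 electrons are transferred per O₂ molecule, so n(O₂) = 40.73 / 4 = 10.18 mol.
V = nRT/P = (10.18 × 8.314 × 343) / (139 × 10³ Pa) = 0.209 m³ = 209 L.

209 L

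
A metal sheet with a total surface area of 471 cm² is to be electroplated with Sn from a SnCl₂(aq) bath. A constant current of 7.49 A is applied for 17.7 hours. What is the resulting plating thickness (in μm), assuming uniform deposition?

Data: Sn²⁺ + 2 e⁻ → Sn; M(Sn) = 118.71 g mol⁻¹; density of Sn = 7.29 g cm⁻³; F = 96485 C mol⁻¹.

855 μm

Q = I·t = 7.490 × 63720 = 477300 C; n(e⁻) = 4.946 mol.
n(Sn) = n(e⁻)/2 = 2.473 mol, so m = 2.473 × 118.71 = 293.6 g.
Volume = m/ρ = 293.6 / 7.29 = 40.27 cm³.
Thickness = V/A = 40.27 / 471 = 0.0855 cm = 855 μm.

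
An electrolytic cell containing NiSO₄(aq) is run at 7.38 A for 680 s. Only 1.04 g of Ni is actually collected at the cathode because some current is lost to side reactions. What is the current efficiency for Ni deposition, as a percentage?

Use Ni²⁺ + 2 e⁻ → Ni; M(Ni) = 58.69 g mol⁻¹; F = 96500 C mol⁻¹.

68.1 %

Q = I·t = 7.380 × 680.00 = 5018 C; n(e⁻) = 5018/96500 = 0.05200 mol.
Theoretical n(Ni) = n(e⁻)/2 = 0.02600 mol, i.e. m_theo = 0.02600 × 58.69 = 1.526 g.
Efficiency = m_actual / m_theo = 1.04 / 1.526 = 68.1 %.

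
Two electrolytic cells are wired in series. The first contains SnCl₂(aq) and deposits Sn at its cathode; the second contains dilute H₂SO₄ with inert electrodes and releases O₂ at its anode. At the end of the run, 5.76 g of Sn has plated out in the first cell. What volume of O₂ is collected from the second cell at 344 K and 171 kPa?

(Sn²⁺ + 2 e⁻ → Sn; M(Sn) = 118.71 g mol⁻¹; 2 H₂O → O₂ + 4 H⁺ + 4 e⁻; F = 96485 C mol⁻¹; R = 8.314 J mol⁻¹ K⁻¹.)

n(Sn) = 5.76 / 118.71 = 0.04852 mol, so n(e⁻) = 2 × 0.04852 = 0.09704 mol.
The cells are in series, so the same 0.09704 mol of electrons passes through the second cell.
2 H₂O → O₂ + 4 H⁺ + 4 e⁻ — 4 mol e⁻ per mol O₂, so n(O₂) = 0.09704/4 = 0.02426 mol.
V = nRT/P = (0.02426 × 8.314 × 344) / (171 × 10³) = 4.06 × 10⁻⁴ m³ = 0.406 L.

0.406 L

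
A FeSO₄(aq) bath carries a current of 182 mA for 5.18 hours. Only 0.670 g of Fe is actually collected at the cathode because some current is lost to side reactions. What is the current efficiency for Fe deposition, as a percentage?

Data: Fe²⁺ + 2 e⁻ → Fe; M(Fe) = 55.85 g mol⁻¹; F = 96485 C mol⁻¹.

Q = I·t = 0.1820 × 18648 = 3394 C; n(e⁻) = 3394/96485 = 0.03518 mol.
Theoretical n(Fe) = n(e⁻)/2 = 0.01759 mol, i.e. m_theo = 0.01759 × 55.85 = 0.9823 g.
Efficiency = m_actual / m_theo = 0.670 / 0.9823 = 68.2 %.

68.2 %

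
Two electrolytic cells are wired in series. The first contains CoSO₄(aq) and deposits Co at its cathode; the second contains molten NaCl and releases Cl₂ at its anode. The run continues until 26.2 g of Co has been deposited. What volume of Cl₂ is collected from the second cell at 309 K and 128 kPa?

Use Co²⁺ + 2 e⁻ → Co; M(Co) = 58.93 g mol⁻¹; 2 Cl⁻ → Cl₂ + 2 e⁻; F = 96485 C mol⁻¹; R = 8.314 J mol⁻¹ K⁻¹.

n(Co) = 26.2 / 58.93 = 0.4446 mol, so n(e⁻) = 2 × 0.4446 = 0.8892 mol.
The cells are in series, so the same 0.8892 mol of electrons passes through the second cell.
2 Cl⁻ → Cl₂ + 2 e⁻ — 2 mol e⁻ per mol Cl₂, so n(Cl₂) = 0.8892/2 = 0.4446 mol.
V = nRT/P = (0.4446 × 8.314 × 309) / (128 × 10³) = 0.00892 m³ = 8.92 L.

8.92 L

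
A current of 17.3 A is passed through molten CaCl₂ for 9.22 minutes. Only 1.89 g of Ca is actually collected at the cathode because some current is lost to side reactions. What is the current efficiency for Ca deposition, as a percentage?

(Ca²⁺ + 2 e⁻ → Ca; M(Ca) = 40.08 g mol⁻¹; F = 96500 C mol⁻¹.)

Q = I·t = 17.30 × 553.20 = 9570 C; n(e⁻) = 9570/96500 = 0.09917 mol.
Theoretical n(Ca) = n(e⁻)/2 = 0.04959 mol, i.e. m_theo = 0.04959 × 40.08 = 1.987 g.
Efficiency = m_actual / m_theo = 1.89 / 1.987 = 95.1 %.

95.1 %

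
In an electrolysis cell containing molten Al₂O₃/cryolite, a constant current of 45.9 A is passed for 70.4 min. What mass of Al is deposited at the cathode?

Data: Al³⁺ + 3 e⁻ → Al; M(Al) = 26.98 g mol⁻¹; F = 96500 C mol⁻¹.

18.1 g

Q = I·t = 45.90 A × 4224.0 s = 193900 C.
n(e⁻) = Q/F = 193900 / 96500 = 2.009 mol.
Al³⁺ + 3 e⁻ → Al, so n(Al) = n(e⁻)/3 = 0.6697 mol.
m = n·M = 0.6697 × 26.98 = 18.1 g.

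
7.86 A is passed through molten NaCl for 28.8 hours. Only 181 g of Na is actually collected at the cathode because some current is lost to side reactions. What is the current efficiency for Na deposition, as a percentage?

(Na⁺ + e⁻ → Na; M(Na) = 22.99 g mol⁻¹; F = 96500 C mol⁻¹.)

Q = I·t = 7.860 × 103680 = 814900 C; n(e⁻) = 814900/96500 = 8.445 mol.
Theoretical n(Na) = n(e⁻)/1 = 8.445 mol, i.e. m_theo = 8.445 × 22.99 = 194.1 g.
Efficiency = m_actual / m_theo = 181 / 194.1 = 93.2 %.

93.2 %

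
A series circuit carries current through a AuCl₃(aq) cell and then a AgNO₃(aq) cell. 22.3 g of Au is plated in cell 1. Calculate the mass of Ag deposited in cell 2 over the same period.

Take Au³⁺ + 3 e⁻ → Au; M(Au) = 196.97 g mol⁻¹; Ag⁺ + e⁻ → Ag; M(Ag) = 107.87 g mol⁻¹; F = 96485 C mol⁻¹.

36.6 g

n(Au) = 22.3 / 196.97 = 0.1132 mol.
Since Au³⁺ + 3 e⁻ → Au, n(e⁻) passed = 3 × 0.1132 = 0.3396 mol.
Cells in series carry the same charge, so the same 0.3396 mol of electrons passes through cell 2.
Ag⁺ + e⁻ → Ag, so n(Ag) = 0.3396 / 1 = 0.3396 mol.
m(Ag) = 0.3396 × 107.87 = 36.6 g.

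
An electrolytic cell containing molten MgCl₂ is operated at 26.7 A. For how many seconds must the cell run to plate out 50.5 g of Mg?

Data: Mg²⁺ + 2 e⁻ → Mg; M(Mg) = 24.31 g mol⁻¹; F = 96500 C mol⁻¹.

15000 s

n(Mg) = m/M = 50.5 / 24.31 = 2.077 mol.
Each Mg atom requires 2 electrons, so n(e⁻) = 2 × 2.077 = 4.155 mol.
Q = n(e⁻)·F = 4.155 × 96500 = 400900 C.
t = Q/I = 400900 / 26.70 A = 15020 s.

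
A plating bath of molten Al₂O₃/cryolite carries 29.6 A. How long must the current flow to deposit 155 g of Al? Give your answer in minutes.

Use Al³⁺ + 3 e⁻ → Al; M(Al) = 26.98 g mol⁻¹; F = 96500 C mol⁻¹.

936 min

n(Al) = m/M = 155 / 26.98 = 5.745 mol.
Each Al atom requires 3 electrons, so n(e⁻) = 3 × 5.745 = 17.23 mol.
Q = n(e⁻)·F = 17.23 × 96500 = 1663000 C.
t = Q/I = 1663000 / 29.60 A = 56190 s = 936 min.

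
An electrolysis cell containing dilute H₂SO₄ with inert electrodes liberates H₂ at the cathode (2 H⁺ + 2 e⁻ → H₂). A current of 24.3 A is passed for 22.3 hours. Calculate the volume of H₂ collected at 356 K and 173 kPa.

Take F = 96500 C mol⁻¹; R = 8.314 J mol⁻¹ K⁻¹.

Q = I·t = 24.30 A × 80280 s = 1951000 C.
n(e⁻) = Q/F = 1951000 / 96500 = 20.22 mol.
2 electrons are transferred per H₂ molecule, so n(H₂) = 20.22 / 2 = 10.11 mol.
V = nRT/P = (10.11 × 8.314 × 356) / (173 × 10³ Pa) = 0.173 m³ = 173 L.

173 L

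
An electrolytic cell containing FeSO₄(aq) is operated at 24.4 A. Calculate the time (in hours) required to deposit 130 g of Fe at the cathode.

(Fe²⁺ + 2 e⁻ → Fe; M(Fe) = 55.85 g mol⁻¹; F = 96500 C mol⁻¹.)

5.11 h

n(Fe) = m/M = 130 / 55.85 = 2.328 mol.
Each Fe atom requires 2 electrons, so n(e⁻) = 2 × 2.328 = 4.655 mol.
Q = n(e⁻)·F = 4.655 × 96500 = 449200 C.
t = Q/I = 449200 / 24.40 A = 18410 s = 5.11 h.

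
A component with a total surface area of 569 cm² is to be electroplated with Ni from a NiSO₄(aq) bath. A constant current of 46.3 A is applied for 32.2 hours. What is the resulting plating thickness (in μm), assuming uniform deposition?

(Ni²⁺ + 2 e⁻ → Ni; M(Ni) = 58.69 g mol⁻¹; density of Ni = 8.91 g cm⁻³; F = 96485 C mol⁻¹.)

3220 μm

Q = I·t = 46.30 × 115920 = 5367000 C; n(e⁻) = 55.63 mol.
n(Ni) = n(e⁻)/2 = 27.81 mol, so m = 27.81 × 58.69 = 1632 g.
Volume = m/ρ = 1632 / 8.91 = 183.2 cm³.
Thickness = V/A = 183.2 / 569 = 0.322 cm = 3220 μm.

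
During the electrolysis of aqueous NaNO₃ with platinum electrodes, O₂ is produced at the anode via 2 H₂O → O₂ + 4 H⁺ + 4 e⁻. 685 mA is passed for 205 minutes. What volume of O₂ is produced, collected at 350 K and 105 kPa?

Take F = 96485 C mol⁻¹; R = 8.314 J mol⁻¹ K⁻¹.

Q = I·t = 0.6850 A × 12300 s = 8426 C.
n(e⁻) = Q/F = 8426 / 96485 = 0.08732 mol.
4 electrons are transferred per O₂ molecule, so n(O₂) = 0.08732 / 4 = 0.02183 mol.
V = nRT/P = (0.02183 × 8.314 × 350) / (105 × 10³ Pa) = 6.05 × 10⁻⁴ m³ = 0.605 L.

0.605 L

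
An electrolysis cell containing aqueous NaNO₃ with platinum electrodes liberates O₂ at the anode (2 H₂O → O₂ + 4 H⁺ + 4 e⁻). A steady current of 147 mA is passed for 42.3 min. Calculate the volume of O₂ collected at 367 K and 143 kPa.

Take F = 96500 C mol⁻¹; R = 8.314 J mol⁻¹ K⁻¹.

Q = I·t = 0.1470 A × 2538.0 s = 373.1 C.
n(e⁻) = Q/F = 373.1 / 96500 = 0.003866 mol.
4 electrons are transferred per O₂ molecule, so n(O₂) = 0.003866 / 4 = 0.0009665 mol.
V = nRT/P = (0.0009665 × 8.314 × 367) / (143 × 10³ Pa) = 2.06 × 10⁻⁵ m³ = 0.0206 L.

0.0206 L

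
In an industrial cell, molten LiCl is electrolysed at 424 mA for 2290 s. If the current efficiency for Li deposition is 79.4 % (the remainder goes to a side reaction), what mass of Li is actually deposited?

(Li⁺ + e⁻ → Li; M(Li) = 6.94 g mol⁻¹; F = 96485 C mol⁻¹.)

Q = I·t = 0.4240 × 2290.0 = 971.0 C.
n(e⁻) = 971.0/96485 = 0.01006 mol; theoretically n(Li) = 0.01006/1 = 0.01006 mol, m_theo = 0.06984 g.
At 79.4 % efficiency, m_actual = 0.794 × 0.06984 = 0.0555 g.

0.0555 g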